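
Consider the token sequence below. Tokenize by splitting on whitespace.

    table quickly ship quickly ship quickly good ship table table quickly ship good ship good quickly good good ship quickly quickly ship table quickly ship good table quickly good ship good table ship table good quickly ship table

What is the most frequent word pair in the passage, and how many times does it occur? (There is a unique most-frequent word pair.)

Bigram frequencies (highest first):
  quickly ship: 6
  table quickly: 4
  good ship: 4
  ship table: 4
  ship good: 4
  ship quickly: 3
  … (8 more, each ≤ 3)

"quickly ship", 6 times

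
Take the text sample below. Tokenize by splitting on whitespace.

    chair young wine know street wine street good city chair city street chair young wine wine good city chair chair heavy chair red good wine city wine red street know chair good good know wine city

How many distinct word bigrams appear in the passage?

30

36 tokens → 35 bigram windows in total.
Repeated bigrams (each contributes count−1 duplicates):
  chair young: 2
  city chair: 2
  good city: 2
  wine city: 2
  young wine: 2
5 duplicate windows → 35 − 5 = 30 distinct.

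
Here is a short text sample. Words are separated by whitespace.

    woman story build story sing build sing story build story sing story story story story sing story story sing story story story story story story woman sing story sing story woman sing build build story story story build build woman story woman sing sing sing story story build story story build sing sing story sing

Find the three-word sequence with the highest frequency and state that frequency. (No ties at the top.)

"story story story", 7 times

Trigram frequencies (highest first):
  story story story: 7
  story sing story: 4
  sing story story: 4
  story build story: 3
  story woman sing: 3
  story story build: 3
  … (24 more, each ≤ 2)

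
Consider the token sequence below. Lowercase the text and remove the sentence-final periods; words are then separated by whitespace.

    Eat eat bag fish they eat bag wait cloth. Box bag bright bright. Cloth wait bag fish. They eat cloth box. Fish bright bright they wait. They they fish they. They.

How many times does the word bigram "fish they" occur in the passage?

3

Scanning the 30 overlapping bigram windows for "fish they":
  position 4–5: fish they
  position 17–18: fish they
  position 29–30: fish they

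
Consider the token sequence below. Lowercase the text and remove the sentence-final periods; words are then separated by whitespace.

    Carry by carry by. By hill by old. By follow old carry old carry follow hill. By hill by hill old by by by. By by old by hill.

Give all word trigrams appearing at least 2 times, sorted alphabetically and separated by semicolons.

by by by; by hill by; by old by; hill by hill

Trigram counts meeting the condition (at least 2 times):
  by by by: 3
  by hill by: 2
  by old by: 2
  hill by hill: 2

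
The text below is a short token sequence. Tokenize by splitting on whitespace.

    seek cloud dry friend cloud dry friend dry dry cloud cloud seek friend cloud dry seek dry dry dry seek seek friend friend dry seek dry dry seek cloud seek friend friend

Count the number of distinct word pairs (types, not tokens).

14

32 tokens → 31 bigram windows in total.
Repeated bigrams (each contributes count−1 duplicates):
  dry dry: 4
  dry seek: 4
  cloud dry: 3
  seek friend: 3
  cloud seek: 2
  dry friend: 2
  friend cloud: 2
  friend dry: 2
  … (3 more repeated)
17 duplicate windows → 31 − 17 = 14 distinct.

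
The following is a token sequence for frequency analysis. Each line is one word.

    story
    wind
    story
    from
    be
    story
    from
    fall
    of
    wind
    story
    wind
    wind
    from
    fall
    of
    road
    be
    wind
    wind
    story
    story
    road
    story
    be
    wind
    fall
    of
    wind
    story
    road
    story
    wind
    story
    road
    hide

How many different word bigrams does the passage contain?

19

36 tokens → 35 bigram windows in total.
Repeated bigrams (each contributes count−1 duplicates):
  wind story: 5
  fall of: 3
  story road: 3
  story wind: 3
  be wind: 2
  from fall: 2
  of wind: 2
  road story: 2
  … (2 more repeated)
16 duplicate windows → 35 − 16 = 19 distinct.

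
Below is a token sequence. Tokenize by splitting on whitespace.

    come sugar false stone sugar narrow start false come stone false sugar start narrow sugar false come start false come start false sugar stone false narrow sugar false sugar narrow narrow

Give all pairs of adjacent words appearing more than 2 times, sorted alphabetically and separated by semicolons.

false come; false sugar; start false; sugar false

Bigram counts meeting the condition (more than 2 times):
  false come: 3
  false sugar: 3
  start false: 3
  sugar false: 3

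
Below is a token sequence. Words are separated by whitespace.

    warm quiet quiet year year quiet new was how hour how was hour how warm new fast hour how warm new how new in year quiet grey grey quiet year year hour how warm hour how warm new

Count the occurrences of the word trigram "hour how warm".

Scanning the 36 overlapping trigram windows for "hour how warm":
  position 13–15: hour how warm
  position 18–20: hour how warm
  position 32–34: hour how warm
  position 35–37: hour how warm

4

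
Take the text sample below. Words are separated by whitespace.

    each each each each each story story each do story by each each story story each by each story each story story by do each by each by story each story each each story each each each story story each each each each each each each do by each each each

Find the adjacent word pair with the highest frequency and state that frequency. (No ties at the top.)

Bigram frequencies (highest first):
  each each: 16
  each story: 7
  story each: 7
  story story: 4
  by each: 4
  each by: 3
  … (7 more, each ≤ 2)

"each each", 16 times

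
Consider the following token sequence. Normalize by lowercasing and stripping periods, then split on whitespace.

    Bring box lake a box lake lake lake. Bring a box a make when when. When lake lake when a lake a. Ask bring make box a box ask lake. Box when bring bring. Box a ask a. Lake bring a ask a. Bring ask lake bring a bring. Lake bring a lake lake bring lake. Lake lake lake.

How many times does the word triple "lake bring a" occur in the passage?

4

Scanning the 57 overlapping trigram windows for "lake bring a":
  position 8–10: lake bring a
  position 39–41: lake bring a
  position 46–48: lake bring a
  position 50–52: lake bring a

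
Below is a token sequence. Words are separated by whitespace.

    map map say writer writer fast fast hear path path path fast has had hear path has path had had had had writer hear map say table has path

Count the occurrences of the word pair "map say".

2

Scanning the 28 overlapping bigram windows for "map say":
  position 2–3: map say
  position 25–26: map say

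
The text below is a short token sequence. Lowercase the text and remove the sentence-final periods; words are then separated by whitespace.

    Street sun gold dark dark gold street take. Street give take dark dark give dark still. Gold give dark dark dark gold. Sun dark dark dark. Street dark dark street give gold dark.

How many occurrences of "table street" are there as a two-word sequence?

0

Scanning the 32 overlapping bigram windows for "table street":
  (none found)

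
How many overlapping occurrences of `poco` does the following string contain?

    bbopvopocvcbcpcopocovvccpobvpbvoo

Sliding a length-4 window over the 33 characters (30 positions):
  position 17–20: poco

1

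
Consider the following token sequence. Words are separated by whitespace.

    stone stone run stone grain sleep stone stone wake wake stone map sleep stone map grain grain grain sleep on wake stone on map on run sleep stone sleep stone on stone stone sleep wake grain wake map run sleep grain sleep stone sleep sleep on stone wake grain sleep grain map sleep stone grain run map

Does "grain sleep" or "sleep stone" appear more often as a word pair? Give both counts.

"sleep stone" (6 vs 4)

"grain sleep": 4 occurrences
"sleep stone": 6 occurrences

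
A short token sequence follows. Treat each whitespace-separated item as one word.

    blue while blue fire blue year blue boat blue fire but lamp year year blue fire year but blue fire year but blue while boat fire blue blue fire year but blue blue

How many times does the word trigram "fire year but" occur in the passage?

3

Scanning the 31 overlapping trigram windows for "fire year but":
  position 16–18: fire year but
  position 20–22: fire year but
  position 29–31: fire year but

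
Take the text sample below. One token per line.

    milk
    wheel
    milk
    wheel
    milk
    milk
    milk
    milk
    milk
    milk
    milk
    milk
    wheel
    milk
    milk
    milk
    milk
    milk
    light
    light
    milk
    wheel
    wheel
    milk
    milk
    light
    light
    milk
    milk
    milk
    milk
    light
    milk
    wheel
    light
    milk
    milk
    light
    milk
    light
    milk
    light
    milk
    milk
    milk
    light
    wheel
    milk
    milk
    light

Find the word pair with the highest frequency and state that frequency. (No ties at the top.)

Bigram frequencies (highest first):
  milk milk: 19
  milk light: 8
  light milk: 7
  milk wheel: 5
  wheel milk: 5
  light light: 2
  … (3 more, each ≤ 1)

"milk milk", 19 times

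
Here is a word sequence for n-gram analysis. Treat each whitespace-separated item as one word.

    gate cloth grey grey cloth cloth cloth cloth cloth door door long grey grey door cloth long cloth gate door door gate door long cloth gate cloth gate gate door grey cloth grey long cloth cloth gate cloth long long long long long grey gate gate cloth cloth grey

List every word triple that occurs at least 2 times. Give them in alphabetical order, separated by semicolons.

Trigram counts meeting the condition (at least 2 times):
  cloth cloth cloth: 3
  cloth gate cloth: 2
  long cloth gate: 2
  long long long: 3

cloth cloth cloth; cloth gate cloth; long cloth gate; long long long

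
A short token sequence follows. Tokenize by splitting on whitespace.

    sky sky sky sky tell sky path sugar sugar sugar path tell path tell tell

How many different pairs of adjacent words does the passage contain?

15 tokens → 14 bigram windows in total.
Repeated bigrams (each contributes count−1 duplicates):
  sky sky: 3
  path tell: 2
  sugar sugar: 2
4 duplicate windows → 14 − 4 = 10 distinct.

10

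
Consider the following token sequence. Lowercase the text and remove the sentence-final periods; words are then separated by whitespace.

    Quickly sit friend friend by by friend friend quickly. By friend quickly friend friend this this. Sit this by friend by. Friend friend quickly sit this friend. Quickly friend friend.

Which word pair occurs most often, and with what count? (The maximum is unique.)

Bigram frequencies (highest first):
  friend friend: 5
  by friend: 4
  friend quickly: 4
  quickly sit: 2
  friend by: 2
  quickly friend: 2
  … (9 more, each ≤ 2)

"friend friend", 5 times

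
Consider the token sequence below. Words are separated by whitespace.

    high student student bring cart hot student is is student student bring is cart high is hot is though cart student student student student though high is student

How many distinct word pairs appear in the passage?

28 tokens → 27 bigram windows in total.
Repeated bigrams (each contributes count−1 duplicates):
  student student: 5
  high is: 2
  is student: 2
  student bring: 2
7 duplicate windows → 27 − 7 = 20 distinct.

20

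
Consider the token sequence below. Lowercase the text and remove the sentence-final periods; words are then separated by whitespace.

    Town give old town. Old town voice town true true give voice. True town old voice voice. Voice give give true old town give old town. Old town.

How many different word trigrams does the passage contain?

28 tokens → 26 trigram windows in total.
Repeated trigrams (each contributes count−1 duplicates):
  give old town: 2
  old town old: 2
  town give old: 2
  town old town: 2
4 duplicate windows → 26 − 4 = 22 distinct.

22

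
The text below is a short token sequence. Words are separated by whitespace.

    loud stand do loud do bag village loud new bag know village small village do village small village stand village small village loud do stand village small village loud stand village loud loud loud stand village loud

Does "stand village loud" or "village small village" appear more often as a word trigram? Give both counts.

"stand village loud": 2 occurrences
"village small village": 4 occurrences

"village small village" (4 vs 2)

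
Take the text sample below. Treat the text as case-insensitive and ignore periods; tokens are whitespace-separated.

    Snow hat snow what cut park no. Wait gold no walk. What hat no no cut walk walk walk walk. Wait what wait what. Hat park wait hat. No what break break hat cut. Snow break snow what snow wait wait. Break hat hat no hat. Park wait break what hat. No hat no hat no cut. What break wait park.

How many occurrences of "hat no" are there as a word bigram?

6

Scanning the 60 overlapping bigram windows for "hat no":
  position 13–14: hat no
  position 28–29: hat no
  position 44–45: hat no
  position 51–52: hat no
  position 53–54: hat no
  position 55–56: hat no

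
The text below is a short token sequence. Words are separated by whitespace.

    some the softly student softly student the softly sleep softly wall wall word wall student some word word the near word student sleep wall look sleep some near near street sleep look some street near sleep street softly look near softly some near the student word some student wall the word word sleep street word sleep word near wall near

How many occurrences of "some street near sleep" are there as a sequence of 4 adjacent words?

1

Scanning the 57 overlapping 4-gram windows for "some street near sleep":
  position 33–36: some street near sleep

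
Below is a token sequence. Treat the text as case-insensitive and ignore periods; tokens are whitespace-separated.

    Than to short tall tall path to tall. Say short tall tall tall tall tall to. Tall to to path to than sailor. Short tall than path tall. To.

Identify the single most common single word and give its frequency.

Unigram frequencies (highest first):
  tall: 11
  to: 7
  than: 3
  short: 3
  path: 3
  say: 1
  … (1 more, each ≤ 1)

"tall", 11 times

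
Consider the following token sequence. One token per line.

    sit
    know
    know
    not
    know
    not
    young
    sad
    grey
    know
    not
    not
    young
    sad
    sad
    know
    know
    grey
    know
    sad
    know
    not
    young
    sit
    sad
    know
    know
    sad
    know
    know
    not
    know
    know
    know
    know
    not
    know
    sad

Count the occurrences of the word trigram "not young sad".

2

Scanning the 36 overlapping trigram windows for "not young sad":
  position 6–8: not young sad
  position 12–14: not young sad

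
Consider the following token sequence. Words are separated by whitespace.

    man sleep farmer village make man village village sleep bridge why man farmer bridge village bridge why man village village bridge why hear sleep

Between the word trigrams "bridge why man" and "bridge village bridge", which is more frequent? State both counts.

"bridge why man" (2 vs 1)

"bridge why man": 2 occurrences
"bridge village bridge": 1 occurrence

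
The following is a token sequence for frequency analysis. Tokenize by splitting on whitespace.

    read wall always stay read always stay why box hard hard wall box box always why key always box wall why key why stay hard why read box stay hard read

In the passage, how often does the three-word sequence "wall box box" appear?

1

Scanning the 29 overlapping trigram windows for "wall box box":
  position 12–14: wall box box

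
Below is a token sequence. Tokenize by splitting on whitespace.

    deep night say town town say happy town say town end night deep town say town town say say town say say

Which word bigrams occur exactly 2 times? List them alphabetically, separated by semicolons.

say say; town town

Bigram counts meeting the condition (exactly 2 times):
  say say: 2
  town town: 2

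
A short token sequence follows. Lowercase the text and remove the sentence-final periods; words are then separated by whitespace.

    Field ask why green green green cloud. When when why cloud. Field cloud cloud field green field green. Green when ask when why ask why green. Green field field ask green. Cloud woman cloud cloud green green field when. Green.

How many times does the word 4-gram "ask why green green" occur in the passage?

Scanning the 37 overlapping 4-gram windows for "ask why green green":
  position 2–5: ask why green green
  position 24–27: ask why green green

2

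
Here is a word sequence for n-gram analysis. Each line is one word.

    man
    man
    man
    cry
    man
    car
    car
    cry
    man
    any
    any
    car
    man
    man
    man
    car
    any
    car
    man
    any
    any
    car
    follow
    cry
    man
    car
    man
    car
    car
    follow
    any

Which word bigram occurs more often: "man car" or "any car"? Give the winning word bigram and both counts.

"man car": 4 occurrences
"any car": 3 occurrences

"man car" (4 vs 3)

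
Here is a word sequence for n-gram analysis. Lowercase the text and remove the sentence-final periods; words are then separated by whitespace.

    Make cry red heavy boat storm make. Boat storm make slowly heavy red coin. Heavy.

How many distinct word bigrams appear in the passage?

15 tokens → 14 bigram windows in total.
Repeated bigrams (each contributes count−1 duplicates):
  boat storm: 2
  storm make: 2
2 duplicate windows → 14 − 2 = 12 distinct.

12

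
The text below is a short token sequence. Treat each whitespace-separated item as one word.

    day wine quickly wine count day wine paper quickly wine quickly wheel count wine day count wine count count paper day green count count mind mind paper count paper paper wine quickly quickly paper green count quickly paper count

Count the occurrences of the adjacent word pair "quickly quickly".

1

Scanning the 38 overlapping bigram windows for "quickly quickly":
  position 32–33: quickly quickly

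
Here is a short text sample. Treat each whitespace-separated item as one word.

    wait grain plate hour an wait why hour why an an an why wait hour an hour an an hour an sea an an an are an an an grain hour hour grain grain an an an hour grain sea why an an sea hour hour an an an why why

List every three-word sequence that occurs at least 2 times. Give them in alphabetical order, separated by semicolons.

an an an; an an hour; an an why; an hour an; hour an an; why an an

Trigram counts meeting the condition (at least 2 times):
  an an an: 5
  an an hour: 2
  an an why: 2
  an hour an: 2
  hour an an: 2
  why an an: 2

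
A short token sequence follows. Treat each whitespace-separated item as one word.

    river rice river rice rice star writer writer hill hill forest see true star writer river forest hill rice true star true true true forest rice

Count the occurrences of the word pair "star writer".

Scanning the 25 overlapping bigram windows for "star writer":
  position 6–7: star writer
  position 14–15: star writer

2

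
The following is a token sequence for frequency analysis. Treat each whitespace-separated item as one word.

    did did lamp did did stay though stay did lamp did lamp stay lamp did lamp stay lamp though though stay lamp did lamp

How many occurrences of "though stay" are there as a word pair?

Scanning the 23 overlapping bigram windows for "though stay":
  position 7–8: though stay
  position 20–21: though stay

2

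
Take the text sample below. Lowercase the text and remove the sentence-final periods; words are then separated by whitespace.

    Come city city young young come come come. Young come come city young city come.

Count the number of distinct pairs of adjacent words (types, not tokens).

15 tokens → 14 bigram windows in total.
Repeated bigrams (each contributes count−1 duplicates):
  come come: 3
  city young: 2
  come city: 2
  young come: 2
5 duplicate windows → 14 − 5 = 9 distinct.

9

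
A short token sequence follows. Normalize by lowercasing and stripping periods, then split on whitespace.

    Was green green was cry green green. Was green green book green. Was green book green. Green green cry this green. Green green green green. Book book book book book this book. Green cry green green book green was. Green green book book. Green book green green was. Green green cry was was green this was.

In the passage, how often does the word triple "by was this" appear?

Scanning the 54 overlapping trigram windows for "by was this":
  (none found)

0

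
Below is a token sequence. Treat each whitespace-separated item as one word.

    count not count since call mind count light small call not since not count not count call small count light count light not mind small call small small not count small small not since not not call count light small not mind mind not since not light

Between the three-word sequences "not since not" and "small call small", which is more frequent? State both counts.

"not since not": 3 occurrences
"small call small": 1 occurrence

"not since not" (3 vs 1)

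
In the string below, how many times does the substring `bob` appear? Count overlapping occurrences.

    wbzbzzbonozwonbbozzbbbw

0

Sliding a length-3 window over the 23 characters (21 positions):
  (no match at any position)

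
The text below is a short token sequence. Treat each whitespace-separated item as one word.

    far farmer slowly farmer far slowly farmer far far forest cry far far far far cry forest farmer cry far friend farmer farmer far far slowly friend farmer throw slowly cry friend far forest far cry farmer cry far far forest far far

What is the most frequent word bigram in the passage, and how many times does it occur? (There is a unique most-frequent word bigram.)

"far far", 7 times

Bigram frequencies (highest first):
  far far: 7
  farmer far: 3
  far forest: 3
  cry far: 3
  slowly farmer: 2
  far slowly: 2
  … (18 more, each ≤ 2)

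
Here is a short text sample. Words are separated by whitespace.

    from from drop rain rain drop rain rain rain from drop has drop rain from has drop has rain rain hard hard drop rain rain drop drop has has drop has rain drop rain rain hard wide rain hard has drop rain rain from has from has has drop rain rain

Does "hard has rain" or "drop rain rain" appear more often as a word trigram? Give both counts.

"drop rain rain" (6 vs 0)

"hard has rain": 0 occurrences
"drop rain rain": 6 occurrences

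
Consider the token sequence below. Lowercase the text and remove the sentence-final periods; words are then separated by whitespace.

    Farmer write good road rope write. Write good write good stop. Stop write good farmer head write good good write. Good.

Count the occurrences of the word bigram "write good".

6

Scanning the 20 overlapping bigram windows for "write good":
  position 2–3: write good
  position 7–8: write good
  position 9–10: write good
  position 13–14: write good
  position 17–18: write good
  position 20–21: write good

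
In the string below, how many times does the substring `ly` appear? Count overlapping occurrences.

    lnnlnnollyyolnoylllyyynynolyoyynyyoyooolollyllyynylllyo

Sliding a length-2 window over the 55 characters (54 positions):
  position 9–10: ly
  position 19–20: ly
  position 27–28: ly
  position 43–44: ly
  position 46–47: ly
  position 53–54: ly

6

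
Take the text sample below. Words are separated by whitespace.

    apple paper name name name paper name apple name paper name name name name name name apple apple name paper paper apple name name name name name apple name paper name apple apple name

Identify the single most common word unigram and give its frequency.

"name", 20 times

Unigram frequencies (highest first):
  name: 20
  apple: 8
  paper: 6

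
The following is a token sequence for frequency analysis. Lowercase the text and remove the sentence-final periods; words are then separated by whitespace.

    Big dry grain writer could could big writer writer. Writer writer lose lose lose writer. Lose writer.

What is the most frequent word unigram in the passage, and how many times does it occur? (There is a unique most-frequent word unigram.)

Unigram frequencies (highest first):
  writer: 7
  lose: 4
  big: 2
  could: 2
  dry: 1
  grain: 1

"writer", 7 times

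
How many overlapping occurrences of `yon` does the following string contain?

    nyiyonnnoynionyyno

Sliding a length-3 window over the 18 characters (16 positions):
  position 4–6: yon

1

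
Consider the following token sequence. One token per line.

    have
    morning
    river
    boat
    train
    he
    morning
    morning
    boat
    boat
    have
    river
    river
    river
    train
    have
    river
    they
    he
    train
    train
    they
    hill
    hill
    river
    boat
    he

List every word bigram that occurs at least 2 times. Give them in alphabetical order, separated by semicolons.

Bigram counts meeting the condition (at least 2 times):
  have river: 2
  river boat: 2
  river river: 2

have river; river boat; river river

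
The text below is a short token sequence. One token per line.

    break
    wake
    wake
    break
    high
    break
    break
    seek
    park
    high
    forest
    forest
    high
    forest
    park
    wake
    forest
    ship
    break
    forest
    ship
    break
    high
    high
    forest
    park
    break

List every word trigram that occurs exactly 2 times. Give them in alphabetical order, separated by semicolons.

forest ship break; high forest park

Trigram counts meeting the condition (exactly 2 times):
  forest ship break: 2
  high forest park: 2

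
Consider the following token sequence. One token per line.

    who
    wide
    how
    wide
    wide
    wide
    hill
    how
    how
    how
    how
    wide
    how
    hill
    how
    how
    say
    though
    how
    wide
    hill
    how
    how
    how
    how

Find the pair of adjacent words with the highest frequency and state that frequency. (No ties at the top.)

Bigram frequencies (highest first):
  how how: 7
  how wide: 3
  hill how: 3
  wide how: 2
  wide wide: 2
  wide hill: 2
  … (5 more, each ≤ 1)

"how how", 7 times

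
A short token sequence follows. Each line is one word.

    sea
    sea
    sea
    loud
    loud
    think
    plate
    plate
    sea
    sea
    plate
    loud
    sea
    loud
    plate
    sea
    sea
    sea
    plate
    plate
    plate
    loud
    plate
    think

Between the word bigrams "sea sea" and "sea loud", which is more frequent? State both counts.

"sea sea": 5 occurrences
"sea loud": 2 occurrences

"sea sea" (5 vs 2)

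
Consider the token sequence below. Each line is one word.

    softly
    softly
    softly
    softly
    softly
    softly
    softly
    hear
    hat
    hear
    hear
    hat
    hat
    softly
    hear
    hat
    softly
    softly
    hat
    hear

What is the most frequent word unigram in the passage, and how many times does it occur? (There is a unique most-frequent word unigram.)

"softly", 10 times

Unigram frequencies (highest first):
  softly: 10
  hear: 5
  hat: 5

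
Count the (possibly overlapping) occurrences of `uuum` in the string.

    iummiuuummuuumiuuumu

Sliding a length-4 window over the 20 characters (17 positions):
  position 6–9: uuum
  position 11–14: uuum
  position 16–19: uuum

3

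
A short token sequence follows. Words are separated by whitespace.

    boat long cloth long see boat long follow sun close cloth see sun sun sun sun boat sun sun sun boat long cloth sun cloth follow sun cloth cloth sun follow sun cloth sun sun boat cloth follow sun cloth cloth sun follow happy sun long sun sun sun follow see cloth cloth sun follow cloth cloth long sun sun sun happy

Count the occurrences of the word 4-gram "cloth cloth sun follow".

Scanning the 59 overlapping 4-gram windows for "cloth cloth sun follow":
  position 28–31: cloth cloth sun follow
  position 40–43: cloth cloth sun follow
  position 52–55: cloth cloth sun follow

3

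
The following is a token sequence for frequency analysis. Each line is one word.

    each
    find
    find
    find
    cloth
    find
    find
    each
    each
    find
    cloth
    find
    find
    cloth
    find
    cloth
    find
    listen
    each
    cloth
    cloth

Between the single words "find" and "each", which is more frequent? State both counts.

"find" (10 vs 4)

"find": 10 occurrences
"each": 4 occurrences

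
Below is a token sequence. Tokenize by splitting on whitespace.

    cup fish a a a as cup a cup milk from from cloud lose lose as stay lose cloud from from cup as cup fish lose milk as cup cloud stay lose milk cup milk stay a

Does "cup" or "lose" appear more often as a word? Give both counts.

"cup" (7 vs 5)

"cup": 7 occurrences
"lose": 5 occurrences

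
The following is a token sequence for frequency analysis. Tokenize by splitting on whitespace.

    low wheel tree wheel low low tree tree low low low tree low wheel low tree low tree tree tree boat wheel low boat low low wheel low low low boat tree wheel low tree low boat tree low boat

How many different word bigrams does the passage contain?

40 tokens → 39 bigram windows in total.
Repeated bigrams (each contributes count−1 duplicates):
  low low: 6
  low tree: 5
  tree low: 5
  wheel low: 5
  low boat: 4
  low wheel: 3
  tree tree: 3
  boat tree: 2
  … (1 more repeated)
26 duplicate windows → 39 − 26 = 13 distinct.

13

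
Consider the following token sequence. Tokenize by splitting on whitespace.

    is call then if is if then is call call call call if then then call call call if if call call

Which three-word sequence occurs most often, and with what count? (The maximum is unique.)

"call call call", 3 times

Trigram frequencies (highest first):
  call call call: 3
  call call if: 2
  is call then: 1
  call then if: 1
  then if is: 1
  if is if: 1
  … (11 more, each ≤ 1)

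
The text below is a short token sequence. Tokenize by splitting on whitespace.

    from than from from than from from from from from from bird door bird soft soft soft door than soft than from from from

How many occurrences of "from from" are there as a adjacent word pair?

Scanning the 23 overlapping bigram windows for "from from":
  position 3–4: from from
  position 6–7: from from
  position 7–8: from from
  position 8–9: from from
  position 9–10: from from
  position 10–11: from from
  position 22–23: from from
  position 23–24: from from

8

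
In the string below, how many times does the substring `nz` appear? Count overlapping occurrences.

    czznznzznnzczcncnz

Sliding a length-2 window over the 18 characters (17 positions):
  position 4–5: nz
  position 6–7: nz
  position 10–11: nz
  position 17–18: nz

4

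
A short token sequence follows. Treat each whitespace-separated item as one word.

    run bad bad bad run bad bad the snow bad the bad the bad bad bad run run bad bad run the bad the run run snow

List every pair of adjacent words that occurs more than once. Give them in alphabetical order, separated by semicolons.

Bigram counts meeting the condition (more than once):
  bad bad: 6
  bad run: 3
  bad the: 4
  run bad: 3
  run run: 2
  the bad: 3

bad bad; bad run; bad the; run bad; run run; the bad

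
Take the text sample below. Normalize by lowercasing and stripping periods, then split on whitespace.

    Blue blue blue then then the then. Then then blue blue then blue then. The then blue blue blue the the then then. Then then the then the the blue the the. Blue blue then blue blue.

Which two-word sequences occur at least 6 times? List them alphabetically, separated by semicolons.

Bigram counts meeting the condition (at least 6 times):
  blue blue: 7
  then then: 6

blue blue; then then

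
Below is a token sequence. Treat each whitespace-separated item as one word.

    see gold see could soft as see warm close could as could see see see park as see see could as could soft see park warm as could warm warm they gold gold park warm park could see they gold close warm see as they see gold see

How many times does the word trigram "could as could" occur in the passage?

2

Scanning the 46 overlapping trigram windows for "could as could":
  position 10–12: could as could
  position 20–22: could as could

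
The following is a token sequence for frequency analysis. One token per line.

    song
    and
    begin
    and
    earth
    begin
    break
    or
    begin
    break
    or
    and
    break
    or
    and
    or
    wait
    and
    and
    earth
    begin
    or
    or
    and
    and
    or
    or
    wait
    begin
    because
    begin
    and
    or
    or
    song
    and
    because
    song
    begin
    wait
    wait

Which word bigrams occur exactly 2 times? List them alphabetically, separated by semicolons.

and and; and earth; begin and; begin break; earth begin; or wait; song and

Bigram counts meeting the condition (exactly 2 times):
  and and: 2
  and earth: 2
  begin and: 2
  begin break: 2
  earth begin: 2
  or wait: 2
  song and: 2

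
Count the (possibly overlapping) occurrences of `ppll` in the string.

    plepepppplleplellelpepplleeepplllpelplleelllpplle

Sliding a length-4 window over the 49 characters (46 positions):
  position 8–11: ppll
  position 22–25: ppll
  position 29–32: ppll
  position 45–48: ppll

4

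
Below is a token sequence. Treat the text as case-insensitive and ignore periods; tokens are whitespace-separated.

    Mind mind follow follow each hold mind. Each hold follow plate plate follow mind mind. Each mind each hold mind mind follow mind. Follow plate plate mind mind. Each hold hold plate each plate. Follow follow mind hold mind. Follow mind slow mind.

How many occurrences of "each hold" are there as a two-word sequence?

Scanning the 42 overlapping bigram windows for "each hold":
  position 5–6: each hold
  position 8–9: each hold
  position 18–19: each hold
  position 29–30: each hold

4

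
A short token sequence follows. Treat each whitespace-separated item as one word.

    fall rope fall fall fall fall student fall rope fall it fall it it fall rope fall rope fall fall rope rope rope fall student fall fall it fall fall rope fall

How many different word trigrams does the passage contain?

21

32 tokens → 30 trigram windows in total.
Repeated trigrams (each contributes count−1 duplicates):
  fall rope fall: 5
  fall fall fall: 2
  fall fall rope: 2
  fall it fall: 2
  fall student fall: 2
  rope fall fall: 2
9 duplicate windows → 30 − 9 = 21 distinct.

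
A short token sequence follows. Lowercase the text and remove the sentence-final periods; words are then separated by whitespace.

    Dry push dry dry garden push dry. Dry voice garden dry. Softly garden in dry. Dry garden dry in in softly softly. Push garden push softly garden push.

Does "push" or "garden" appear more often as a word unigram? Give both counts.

"garden" (6 vs 5)

"push": 5 occurrences
"garden": 6 occurrences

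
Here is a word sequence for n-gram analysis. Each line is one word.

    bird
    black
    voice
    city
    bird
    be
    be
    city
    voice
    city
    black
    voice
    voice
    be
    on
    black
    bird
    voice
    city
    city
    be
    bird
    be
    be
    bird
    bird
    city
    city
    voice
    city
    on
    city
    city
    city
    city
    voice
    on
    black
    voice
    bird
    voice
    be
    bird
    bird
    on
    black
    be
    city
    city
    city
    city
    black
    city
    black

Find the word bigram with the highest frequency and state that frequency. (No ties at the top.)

"city city", 8 times

Bigram frequencies (highest first):
  city city: 8
  voice city: 4
  black voice: 3
  city voice: 3
  city black: 3
  on black: 3
  … (21 more, each ≤ 3)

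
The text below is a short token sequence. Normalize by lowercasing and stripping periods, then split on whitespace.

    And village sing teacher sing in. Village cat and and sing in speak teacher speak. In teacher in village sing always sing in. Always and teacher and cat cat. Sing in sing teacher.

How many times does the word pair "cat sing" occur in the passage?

1

Scanning the 32 overlapping bigram windows for "cat sing":
  position 29–30: cat sing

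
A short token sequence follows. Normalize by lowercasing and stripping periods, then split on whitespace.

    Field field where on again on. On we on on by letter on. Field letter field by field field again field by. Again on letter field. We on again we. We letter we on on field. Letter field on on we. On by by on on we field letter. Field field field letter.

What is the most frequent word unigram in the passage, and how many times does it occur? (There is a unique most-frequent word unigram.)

Unigram frequencies (highest first):
  on: 15
  field: 14
  we: 7
  letter: 7
  by: 5
  again: 4
  … (1 more, each ≤ 1)

"on", 15 times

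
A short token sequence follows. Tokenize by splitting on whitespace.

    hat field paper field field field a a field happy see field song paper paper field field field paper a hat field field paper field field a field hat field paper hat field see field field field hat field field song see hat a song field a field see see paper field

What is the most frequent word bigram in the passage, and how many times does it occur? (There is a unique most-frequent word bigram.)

Bigram frequencies (highest first):
  field field: 9
  hat field: 5
  field paper: 4
  paper field: 4
  field a: 3
  a field: 3
  … (19 more, each ≤ 2)

"field field", 9 times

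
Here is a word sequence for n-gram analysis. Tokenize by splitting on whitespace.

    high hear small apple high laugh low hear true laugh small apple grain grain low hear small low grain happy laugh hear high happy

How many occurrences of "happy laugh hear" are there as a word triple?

Scanning the 22 overlapping trigram windows for "happy laugh hear":
  position 20–22: happy laugh hear

1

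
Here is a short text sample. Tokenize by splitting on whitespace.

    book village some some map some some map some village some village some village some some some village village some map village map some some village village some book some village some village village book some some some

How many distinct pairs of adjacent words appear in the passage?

38 tokens → 37 bigram windows in total.
Repeated bigrams (each contributes count−1 duplicates):
  some some: 7
  some village: 7
  village some: 7
  map some: 3
  some map: 3
  village village: 3
  book some: 2
25 duplicate windows → 37 − 25 = 12 distinct.

12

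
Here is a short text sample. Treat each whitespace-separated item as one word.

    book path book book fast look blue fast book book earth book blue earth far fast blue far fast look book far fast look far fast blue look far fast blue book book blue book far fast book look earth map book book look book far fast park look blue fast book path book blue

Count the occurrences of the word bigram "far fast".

Scanning the 54 overlapping bigram windows for "far fast":
  position 15–16: far fast
  position 18–19: far fast
  position 22–23: far fast
  position 25–26: far fast
  position 29–30: far fast
  position 36–37: far fast
  position 46–47: far fast

7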